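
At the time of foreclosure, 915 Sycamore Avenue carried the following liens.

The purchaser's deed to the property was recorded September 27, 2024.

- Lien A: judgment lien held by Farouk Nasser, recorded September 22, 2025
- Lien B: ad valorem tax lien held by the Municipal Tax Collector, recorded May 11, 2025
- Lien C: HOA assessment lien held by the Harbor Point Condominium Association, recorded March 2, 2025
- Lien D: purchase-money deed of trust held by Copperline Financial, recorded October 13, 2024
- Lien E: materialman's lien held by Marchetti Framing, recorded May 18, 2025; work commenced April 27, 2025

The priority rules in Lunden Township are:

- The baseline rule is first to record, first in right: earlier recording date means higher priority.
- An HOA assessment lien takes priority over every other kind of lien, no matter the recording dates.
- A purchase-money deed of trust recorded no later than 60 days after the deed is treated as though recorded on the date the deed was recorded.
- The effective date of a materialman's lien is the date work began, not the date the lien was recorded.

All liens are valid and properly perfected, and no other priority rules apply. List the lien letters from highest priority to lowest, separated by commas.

Adjusting effective dates: D relates back to the deed date September 27, 2024; E is treated as recorded April 27, 2025, the work-commencement date.
As an HOA assessment lien, C is senior to every other lien.
Remaining liens by effective date: D (September 27, 2024), E (April 27, 2025), B (May 11, 2025), A (September 22, 2025).

C, D, E, B, A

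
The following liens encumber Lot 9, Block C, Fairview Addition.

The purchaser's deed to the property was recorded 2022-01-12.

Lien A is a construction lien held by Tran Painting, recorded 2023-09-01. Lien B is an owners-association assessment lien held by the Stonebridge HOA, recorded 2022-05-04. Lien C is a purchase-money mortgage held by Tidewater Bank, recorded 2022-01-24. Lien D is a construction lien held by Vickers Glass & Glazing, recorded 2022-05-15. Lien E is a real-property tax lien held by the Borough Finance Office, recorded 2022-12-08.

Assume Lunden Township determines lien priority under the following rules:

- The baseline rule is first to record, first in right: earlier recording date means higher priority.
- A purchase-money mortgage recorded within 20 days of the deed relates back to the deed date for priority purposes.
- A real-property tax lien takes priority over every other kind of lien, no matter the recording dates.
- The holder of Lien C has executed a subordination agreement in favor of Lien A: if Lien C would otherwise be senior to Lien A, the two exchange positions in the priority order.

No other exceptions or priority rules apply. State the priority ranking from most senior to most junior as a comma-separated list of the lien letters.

Effective dates after the stated exceptions: C relates back to the deed date 2022-01-12.
E is a real-property tax lien and takes priority over every other lien.
Remaining liens by effective date: C (2022-01-12), B (2022-05-04), D (2022-05-15), A (2023-09-01).
C would otherwise be senior to A, so under the subordination agreement C and A exchange positions.

E, A, B, D, C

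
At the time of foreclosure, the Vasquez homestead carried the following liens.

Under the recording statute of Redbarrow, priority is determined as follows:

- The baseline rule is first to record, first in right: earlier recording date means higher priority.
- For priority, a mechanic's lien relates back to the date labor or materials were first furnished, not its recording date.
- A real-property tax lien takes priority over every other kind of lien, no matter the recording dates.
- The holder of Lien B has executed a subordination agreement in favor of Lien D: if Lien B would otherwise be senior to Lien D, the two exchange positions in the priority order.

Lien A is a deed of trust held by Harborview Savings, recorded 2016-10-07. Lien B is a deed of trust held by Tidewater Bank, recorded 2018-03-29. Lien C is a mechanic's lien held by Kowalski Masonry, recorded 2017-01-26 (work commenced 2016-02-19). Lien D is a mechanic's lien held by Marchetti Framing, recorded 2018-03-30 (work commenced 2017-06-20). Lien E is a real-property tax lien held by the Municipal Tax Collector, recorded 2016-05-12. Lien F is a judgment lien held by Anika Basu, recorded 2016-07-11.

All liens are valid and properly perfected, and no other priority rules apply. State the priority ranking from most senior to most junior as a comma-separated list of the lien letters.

E, C, F, A, D, B

Adjusting effective dates: C is treated as recorded 2016-02-19, the work-commencement date; D's effective date is 2017-06-20, when work began.
E, as a real-property tax lien, has superpriority and ranks first.
Among the remaining liens, by effective date: C (2016-02-19), F (2016-07-11), A (2016-10-07), D (2017-06-20), B (2018-03-29).
Since B is not senior to D, the subordination leaves the order unchanged.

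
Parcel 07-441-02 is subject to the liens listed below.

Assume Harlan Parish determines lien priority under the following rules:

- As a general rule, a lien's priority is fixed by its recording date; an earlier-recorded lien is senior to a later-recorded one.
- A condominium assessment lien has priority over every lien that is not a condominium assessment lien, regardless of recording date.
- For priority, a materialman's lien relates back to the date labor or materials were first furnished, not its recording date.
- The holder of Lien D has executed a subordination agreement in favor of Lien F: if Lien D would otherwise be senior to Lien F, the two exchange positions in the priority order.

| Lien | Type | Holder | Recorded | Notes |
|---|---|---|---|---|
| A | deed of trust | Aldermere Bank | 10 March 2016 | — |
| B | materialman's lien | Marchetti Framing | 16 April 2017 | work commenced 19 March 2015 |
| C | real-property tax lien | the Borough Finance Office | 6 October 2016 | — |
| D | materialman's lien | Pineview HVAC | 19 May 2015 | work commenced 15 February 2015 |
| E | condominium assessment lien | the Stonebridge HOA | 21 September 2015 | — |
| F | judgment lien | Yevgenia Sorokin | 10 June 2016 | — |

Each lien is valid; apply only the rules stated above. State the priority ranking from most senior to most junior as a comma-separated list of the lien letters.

Effective dates after the stated exceptions: B is treated as recorded 19 March 2015, the work-commencement date; D is treated as recorded 15 February 2015, the work-commencement date.
As a condominium assessment lien, E is senior to every other lien.
The other liens, earliest effective date first: D (15 February 2015), B (19 March 2015), A (10 March 2016), F (10 June 2016), C (6 October 2016).
Because D would otherwise rank above F, the subordination swaps them.

E, F, B, A, D, C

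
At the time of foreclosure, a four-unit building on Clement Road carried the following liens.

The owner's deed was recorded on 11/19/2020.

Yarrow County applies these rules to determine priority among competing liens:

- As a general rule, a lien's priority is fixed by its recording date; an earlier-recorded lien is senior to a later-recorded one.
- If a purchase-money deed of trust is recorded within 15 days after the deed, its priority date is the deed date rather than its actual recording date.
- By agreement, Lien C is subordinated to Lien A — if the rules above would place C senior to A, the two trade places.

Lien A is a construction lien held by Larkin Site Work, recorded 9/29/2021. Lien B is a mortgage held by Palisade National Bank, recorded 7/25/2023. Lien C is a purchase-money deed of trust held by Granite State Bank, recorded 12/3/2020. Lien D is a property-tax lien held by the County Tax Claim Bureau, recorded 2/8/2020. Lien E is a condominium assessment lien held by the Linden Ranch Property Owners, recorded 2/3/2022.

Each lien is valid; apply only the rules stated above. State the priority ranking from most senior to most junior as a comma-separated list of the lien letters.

D, A, C, E, B

Effective dates: C relates back to the deed date 11/19/2020.
Ordering by effective date: D (2/8/2020), C (11/19/2020), A (9/29/2021), E (2/3/2022), B (7/25/2023).
The subordination applies — C was senior to A — so C and A swap.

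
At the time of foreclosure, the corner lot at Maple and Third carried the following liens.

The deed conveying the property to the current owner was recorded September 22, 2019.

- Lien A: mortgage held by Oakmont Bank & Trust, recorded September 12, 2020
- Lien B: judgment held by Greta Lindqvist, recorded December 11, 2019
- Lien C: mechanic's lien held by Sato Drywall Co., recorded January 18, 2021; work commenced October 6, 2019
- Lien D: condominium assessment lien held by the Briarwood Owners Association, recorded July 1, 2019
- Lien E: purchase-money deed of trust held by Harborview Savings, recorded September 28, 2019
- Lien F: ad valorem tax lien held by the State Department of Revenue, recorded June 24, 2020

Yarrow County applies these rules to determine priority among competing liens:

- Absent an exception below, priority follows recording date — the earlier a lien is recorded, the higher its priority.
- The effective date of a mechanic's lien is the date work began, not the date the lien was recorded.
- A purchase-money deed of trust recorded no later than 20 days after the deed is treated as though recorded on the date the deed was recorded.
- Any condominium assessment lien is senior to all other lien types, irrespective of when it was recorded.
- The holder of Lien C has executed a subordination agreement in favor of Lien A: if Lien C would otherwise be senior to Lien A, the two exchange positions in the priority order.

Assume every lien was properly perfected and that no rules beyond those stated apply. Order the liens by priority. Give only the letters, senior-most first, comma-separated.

D, E, A, B, F, C

Adjusting effective dates: C relates back to October 6, 2019 (work commenced); E was recorded within the 20-day window, so its effective date is the deed date September 22, 2019.
D is a condominium assessment lien, so it outranks all other liens regardless of date.
Remaining liens by effective date: E (September 22, 2019), C (October 6, 2019), B (December 11, 2019), F (June 24, 2020), A (September 12, 2020).
C would otherwise be senior to A, so under the subordination agreement C and A exchange positions.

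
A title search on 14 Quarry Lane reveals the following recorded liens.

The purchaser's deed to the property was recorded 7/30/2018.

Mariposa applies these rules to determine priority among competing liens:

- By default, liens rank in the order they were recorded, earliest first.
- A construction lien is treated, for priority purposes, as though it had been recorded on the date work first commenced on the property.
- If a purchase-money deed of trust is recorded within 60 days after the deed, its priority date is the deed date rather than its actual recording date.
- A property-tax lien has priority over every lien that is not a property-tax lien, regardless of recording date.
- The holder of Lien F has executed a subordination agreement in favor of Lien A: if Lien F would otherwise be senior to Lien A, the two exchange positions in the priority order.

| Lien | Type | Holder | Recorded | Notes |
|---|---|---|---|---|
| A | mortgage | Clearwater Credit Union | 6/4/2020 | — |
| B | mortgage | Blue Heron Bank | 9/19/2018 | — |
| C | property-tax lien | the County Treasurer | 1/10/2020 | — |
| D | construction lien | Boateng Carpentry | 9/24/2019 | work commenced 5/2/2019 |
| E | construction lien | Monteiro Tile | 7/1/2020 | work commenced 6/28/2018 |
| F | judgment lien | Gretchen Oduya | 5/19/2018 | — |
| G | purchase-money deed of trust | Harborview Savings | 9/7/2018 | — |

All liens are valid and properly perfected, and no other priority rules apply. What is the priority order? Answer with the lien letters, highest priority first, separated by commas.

Adjusting effective dates: D relates back to 5/2/2019 (work commenced); E's effective date is 6/28/2018, when work began; G relates back to the deed date 7/30/2018.
As a property-tax lien, C is senior to every other lien.
Remaining liens by effective date: F (5/19/2018), E (6/28/2018), G (7/30/2018), B (9/19/2018), D (5/2/2019), A (6/4/2020).
F would otherwise be senior to A, so under the subordination agreement F and A exchange positions.

C, A, E, G, B, D, F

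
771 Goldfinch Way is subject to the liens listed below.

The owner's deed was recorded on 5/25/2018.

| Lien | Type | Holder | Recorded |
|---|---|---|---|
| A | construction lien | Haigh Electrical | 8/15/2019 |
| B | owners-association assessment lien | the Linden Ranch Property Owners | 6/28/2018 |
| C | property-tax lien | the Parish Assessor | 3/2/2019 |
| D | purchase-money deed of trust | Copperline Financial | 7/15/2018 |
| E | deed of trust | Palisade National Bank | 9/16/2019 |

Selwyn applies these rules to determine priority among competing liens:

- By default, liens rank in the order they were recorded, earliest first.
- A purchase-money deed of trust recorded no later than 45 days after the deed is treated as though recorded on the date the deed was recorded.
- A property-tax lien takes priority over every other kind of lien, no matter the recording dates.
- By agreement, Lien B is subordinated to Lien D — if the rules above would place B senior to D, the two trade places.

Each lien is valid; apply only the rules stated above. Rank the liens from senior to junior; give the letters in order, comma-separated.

First, effective dates: D was recorded 51 days after the deed — beyond 45 days — so no relation-back applies.
As a property-tax lien, C is senior to every other lien.
Remaining liens by effective date: B (6/28/2018), D (7/15/2018), A (8/15/2019), E (9/16/2019).
B is senior to D before the subordination, so the two trade places.

C, D, B, A, E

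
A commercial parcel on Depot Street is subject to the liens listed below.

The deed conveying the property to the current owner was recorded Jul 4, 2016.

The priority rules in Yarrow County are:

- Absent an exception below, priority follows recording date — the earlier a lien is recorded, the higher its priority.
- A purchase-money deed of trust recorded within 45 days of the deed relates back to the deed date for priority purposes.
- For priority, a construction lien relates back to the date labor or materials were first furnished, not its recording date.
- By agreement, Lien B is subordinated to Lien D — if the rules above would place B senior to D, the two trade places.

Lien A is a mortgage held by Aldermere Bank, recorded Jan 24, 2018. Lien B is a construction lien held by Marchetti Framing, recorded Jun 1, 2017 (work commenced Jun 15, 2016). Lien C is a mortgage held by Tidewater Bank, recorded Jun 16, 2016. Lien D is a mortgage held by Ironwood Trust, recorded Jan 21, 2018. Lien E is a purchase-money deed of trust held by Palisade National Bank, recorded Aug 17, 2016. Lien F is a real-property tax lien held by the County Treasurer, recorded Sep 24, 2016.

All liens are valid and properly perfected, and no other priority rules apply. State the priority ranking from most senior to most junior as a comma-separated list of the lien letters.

D, C, E, F, B, A

Effective dates: B relates back to Jun 15, 2016 (work commenced); E relates back to the deed date Jul 4, 2016.
By effective date, earliest first: B (Jun 15, 2016), C (Jun 16, 2016), E (Jul 4, 2016), F (Sep 24, 2016), D (Jan 21, 2018), A (Jan 24, 2018).
The subordination applies — B was senior to D — so B and D swap.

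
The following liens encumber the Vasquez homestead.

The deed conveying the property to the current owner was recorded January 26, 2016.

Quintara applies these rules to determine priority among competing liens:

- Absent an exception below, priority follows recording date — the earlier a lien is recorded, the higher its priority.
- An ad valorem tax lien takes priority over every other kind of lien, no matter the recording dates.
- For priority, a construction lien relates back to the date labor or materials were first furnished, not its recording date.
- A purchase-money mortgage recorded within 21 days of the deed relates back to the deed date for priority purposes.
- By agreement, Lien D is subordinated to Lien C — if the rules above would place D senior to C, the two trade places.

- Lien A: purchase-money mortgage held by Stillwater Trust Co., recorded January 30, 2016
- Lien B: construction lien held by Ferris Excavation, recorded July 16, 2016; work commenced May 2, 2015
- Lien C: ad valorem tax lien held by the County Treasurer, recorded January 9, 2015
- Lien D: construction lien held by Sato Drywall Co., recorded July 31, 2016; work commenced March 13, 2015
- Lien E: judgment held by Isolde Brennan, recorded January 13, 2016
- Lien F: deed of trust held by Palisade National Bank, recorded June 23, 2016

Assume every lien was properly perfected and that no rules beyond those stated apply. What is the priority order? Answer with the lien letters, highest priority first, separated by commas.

C, D, B, E, A, F

Effective dates: A was recorded within the 21-day window, so its effective date is the deed date January 26, 2016; B is treated as recorded May 2, 2015, the work-commencement date; D's effective date is March 13, 2015, when work began.
C is an ad valorem tax lien and takes priority over every other lien.
Remaining liens by effective date: D (March 13, 2015), B (May 2, 2015), E (January 13, 2016), A (January 26, 2016), F (June 23, 2016).
Since D is not senior to C, the subordination leaves the order unchanged.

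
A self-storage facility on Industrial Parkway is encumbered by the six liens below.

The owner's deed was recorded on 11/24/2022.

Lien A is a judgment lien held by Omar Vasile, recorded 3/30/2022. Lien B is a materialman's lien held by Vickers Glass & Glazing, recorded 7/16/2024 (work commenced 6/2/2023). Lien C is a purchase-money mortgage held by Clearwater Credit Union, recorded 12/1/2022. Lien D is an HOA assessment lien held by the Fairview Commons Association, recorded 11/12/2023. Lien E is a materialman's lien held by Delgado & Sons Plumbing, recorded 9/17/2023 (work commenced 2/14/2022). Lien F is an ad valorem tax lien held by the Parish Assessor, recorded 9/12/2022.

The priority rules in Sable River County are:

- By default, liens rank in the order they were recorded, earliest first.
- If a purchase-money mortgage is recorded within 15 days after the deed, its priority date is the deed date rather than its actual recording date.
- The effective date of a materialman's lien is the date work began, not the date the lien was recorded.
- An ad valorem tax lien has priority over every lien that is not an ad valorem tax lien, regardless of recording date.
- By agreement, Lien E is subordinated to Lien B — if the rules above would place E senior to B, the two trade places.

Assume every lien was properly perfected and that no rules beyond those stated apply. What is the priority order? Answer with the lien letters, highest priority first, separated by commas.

Adjusting effective dates: B is treated as recorded 6/2/2023, the work-commencement date; C was recorded within the 15-day window, so its effective date is the deed date 11/24/2022; E relates back to 2/14/2022 (work commenced).
As an ad valorem tax lien, F is senior to every other lien.
The other liens, earliest effective date first: E (2/14/2022), A (3/30/2022), C (11/24/2022), B (6/2/2023), D (11/12/2023).
E is senior to B before the subordination, so the two trade places.

F, B, A, C, E, D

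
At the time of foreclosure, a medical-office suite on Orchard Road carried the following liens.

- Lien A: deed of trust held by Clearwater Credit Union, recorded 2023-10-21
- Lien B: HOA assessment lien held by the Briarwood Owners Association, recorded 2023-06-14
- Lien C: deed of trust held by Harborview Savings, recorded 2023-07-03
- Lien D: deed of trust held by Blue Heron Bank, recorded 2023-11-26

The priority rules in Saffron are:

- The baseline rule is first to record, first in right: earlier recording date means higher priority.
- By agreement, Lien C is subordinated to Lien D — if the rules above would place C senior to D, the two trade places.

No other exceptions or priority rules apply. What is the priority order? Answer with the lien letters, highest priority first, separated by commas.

By effective date, earliest first: B (2023-06-14), C (2023-07-03), A (2023-10-21), D (2023-11-26).
C would otherwise be senior to D, so under the subordination agreement C and D exchange positions.

B, D, A, C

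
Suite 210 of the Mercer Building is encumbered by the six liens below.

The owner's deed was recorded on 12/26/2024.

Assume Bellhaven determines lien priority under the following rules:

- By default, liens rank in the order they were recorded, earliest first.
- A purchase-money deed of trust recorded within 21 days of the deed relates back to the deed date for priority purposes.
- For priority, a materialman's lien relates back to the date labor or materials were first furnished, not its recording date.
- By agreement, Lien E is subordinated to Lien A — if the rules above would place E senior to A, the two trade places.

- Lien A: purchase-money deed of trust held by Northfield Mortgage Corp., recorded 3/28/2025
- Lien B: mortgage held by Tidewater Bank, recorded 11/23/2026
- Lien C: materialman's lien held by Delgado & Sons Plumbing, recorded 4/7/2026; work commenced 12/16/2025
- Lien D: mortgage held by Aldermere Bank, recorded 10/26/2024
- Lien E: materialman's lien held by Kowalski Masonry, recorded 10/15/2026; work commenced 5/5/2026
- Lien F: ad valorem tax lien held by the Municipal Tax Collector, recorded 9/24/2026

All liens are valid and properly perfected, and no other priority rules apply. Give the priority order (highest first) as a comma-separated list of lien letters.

Effective dates after the stated exceptions: A missed the 21-day window (92 days after the deed), so its recording date stands; C's effective date is 12/16/2025, when work began; E is treated as recorded 5/5/2026, the work-commencement date.
By effective date: D (10/26/2024), A (3/28/2025), C (12/16/2025), E (5/5/2026), F (9/24/2026), B (11/23/2026).
E is already junior to A, so the subordination agreement changes nothing.

D, A, C, E, F, B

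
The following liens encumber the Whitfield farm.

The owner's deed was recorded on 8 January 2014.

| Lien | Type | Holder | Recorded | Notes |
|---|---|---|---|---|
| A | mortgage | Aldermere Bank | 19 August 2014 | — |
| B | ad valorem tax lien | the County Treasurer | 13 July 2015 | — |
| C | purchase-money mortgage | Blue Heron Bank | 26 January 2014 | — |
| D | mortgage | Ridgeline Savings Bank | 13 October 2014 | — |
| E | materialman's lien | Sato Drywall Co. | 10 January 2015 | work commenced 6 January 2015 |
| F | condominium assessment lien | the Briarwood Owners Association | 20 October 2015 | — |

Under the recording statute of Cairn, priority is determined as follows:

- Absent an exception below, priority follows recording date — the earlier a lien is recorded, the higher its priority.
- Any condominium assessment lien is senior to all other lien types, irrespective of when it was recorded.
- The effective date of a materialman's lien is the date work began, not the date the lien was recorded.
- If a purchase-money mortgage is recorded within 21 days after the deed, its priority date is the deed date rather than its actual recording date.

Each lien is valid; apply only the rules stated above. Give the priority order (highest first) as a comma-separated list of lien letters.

Effective dates: C was recorded within the 21-day window, so its effective date is the deed date 8 January 2014; E is treated as recorded 6 January 2015, the work-commencement date.
F is a condominium assessment lien, so it outranks all other liens regardless of date.
Ordering the rest by effective date: C (8 January 2014), A (19 August 2014), D (13 October 2014), E (6 January 2015), B (13 July 2015).

F, C, A, D, E, B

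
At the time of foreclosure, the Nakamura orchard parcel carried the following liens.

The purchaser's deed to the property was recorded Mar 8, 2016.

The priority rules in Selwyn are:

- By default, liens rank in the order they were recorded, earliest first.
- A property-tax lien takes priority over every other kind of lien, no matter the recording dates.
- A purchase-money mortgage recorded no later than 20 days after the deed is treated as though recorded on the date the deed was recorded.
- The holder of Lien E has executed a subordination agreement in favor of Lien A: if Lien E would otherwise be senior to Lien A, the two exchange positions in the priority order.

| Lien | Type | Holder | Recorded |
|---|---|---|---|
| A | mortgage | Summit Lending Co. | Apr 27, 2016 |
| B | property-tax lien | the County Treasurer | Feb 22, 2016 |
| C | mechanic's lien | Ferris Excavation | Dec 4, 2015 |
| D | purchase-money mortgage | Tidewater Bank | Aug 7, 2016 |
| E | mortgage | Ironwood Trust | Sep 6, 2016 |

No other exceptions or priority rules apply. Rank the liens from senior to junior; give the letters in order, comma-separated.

B, C, A, D, E

Effective dates after the stated exceptions: D was recorded 152 days after the deed, outside the 20-day window, so it keeps its recording date.
B is a property-tax lien, so it outranks all other liens regardless of date.
Among the remaining liens, by effective date: C (Dec 4, 2015), A (Apr 27, 2016), D (Aug 7, 2016), E (Sep 6, 2016).
Since E is not senior to A, the subordination leaves the order unchanged.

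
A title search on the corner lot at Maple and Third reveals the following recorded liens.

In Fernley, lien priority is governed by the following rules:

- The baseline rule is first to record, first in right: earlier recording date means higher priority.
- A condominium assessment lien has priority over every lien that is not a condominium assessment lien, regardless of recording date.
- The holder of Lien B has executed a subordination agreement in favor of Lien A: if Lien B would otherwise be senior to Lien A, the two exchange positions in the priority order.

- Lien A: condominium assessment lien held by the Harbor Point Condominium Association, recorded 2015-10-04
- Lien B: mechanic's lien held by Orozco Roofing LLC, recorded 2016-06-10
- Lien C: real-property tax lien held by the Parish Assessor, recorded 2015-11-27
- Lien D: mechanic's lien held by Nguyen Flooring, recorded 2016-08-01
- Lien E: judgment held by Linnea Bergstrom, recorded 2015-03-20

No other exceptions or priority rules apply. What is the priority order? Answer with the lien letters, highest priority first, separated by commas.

A is a condominium assessment lien, so it outranks all other liens regardless of date.
Ordering the rest by effective date: E (2015-03-20), C (2015-11-27), B (2016-06-10), D (2016-08-01).
B already ranks below A; the subordination has no effect.

A, E, C, B, D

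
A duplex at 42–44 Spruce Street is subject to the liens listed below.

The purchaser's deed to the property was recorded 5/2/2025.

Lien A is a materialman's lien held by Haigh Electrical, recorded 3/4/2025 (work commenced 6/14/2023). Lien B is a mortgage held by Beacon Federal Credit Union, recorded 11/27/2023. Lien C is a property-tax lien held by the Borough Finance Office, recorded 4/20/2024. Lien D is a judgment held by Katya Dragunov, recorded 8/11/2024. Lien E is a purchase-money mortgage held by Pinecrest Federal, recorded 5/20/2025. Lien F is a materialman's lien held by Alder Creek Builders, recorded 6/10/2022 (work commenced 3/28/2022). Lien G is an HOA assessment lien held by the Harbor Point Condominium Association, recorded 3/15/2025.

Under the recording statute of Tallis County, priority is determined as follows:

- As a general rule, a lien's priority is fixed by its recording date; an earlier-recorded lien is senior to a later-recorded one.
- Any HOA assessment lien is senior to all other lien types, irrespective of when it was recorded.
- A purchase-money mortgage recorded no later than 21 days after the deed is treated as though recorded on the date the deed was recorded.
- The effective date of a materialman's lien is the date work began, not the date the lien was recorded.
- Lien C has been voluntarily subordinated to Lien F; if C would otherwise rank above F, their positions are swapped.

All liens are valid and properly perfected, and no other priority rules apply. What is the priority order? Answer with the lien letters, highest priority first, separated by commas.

G, F, A, B, C, D, E

Effective dates after the stated exceptions: A's effective date is 6/14/2023, when work began; E's effective date is the deed date, 5/2/2025; F relates back to 3/28/2022 (work commenced).
G, as an HOA assessment lien, has superpriority and ranks first.
Among the remaining liens, by effective date: F (3/28/2022), A (6/14/2023), B (11/27/2023), C (4/20/2024), D (8/11/2024), E (5/2/2025).
Since C is not senior to F, the subordination leaves the order unchanged.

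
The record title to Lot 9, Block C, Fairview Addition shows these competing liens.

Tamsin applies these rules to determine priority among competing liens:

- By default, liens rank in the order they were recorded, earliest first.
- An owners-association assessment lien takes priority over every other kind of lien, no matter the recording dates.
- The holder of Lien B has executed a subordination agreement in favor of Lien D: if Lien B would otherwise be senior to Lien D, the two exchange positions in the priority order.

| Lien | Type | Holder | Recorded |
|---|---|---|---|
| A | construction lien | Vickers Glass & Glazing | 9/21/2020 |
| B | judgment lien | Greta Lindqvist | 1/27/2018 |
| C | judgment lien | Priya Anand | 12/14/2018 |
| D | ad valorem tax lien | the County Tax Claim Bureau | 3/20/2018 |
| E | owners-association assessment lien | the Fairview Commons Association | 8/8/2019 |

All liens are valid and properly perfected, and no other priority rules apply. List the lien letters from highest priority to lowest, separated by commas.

As an owners-association assessment lien, E is senior to every other lien.
Remaining liens by effective date: B (1/27/2018), D (3/20/2018), C (12/14/2018), A (9/21/2020).
The subordination applies — B was senior to D — so B and D swap.

E, D, B, C, A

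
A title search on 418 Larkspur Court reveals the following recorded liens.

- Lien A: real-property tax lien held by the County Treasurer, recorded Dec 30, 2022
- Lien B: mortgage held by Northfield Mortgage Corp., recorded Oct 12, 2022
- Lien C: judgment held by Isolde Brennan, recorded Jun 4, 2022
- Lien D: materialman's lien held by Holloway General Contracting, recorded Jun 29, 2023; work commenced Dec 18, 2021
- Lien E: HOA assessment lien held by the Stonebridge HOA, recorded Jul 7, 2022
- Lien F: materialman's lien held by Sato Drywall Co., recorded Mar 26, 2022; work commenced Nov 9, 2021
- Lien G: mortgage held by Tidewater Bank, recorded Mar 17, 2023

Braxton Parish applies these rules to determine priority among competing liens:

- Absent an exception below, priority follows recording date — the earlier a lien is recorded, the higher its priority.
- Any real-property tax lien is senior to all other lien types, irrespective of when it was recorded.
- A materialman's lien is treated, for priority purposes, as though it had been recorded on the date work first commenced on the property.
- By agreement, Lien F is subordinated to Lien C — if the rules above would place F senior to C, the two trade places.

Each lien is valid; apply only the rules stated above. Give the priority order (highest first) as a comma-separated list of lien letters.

Effective dates after the stated exceptions: D's effective date is Dec 18, 2021, when work began; F relates back to Nov 9, 2021 (work commenced).
A, as a real-property tax lien, has superpriority and ranks first.
Remaining liens by effective date: F (Nov 9, 2021), D (Dec 18, 2021), C (Jun 4, 2022), E (Jul 7, 2022), B (Oct 12, 2022), G (Mar 17, 2023).
The subordination applies — F was senior to C — so F and C swap.

A, C, D, F, E, B, G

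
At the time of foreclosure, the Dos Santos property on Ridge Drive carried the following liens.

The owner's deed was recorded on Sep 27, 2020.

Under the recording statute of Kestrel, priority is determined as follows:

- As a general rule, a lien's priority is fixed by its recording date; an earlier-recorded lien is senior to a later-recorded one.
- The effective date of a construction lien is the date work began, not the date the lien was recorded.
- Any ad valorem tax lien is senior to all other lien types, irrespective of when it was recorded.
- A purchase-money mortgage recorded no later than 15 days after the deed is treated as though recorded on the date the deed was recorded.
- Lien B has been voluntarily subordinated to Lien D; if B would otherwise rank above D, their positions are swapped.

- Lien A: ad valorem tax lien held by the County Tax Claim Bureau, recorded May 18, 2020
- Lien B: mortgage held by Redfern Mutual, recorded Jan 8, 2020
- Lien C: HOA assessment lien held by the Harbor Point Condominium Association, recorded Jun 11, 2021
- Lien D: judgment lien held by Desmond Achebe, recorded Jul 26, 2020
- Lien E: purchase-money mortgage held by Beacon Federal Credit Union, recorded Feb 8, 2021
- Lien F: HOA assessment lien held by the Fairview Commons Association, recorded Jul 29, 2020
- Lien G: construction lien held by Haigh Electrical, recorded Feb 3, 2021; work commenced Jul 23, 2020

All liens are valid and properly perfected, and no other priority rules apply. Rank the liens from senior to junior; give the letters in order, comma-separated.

A, D, G, B, F, E, C

First, effective dates: E was recorded 134 days after the deed — beyond 15 days — so no relation-back applies; G's effective date is Jul 23, 2020, when work began.
A is an ad valorem tax lien and takes priority over every other lien.
Among the remaining liens, by effective date: B (Jan 8, 2020), G (Jul 23, 2020), D (Jul 26, 2020), F (Jul 29, 2020), E (Feb 8, 2021), C (Jun 11, 2021).
Because B would otherwise rank above D, the subordination swaps them.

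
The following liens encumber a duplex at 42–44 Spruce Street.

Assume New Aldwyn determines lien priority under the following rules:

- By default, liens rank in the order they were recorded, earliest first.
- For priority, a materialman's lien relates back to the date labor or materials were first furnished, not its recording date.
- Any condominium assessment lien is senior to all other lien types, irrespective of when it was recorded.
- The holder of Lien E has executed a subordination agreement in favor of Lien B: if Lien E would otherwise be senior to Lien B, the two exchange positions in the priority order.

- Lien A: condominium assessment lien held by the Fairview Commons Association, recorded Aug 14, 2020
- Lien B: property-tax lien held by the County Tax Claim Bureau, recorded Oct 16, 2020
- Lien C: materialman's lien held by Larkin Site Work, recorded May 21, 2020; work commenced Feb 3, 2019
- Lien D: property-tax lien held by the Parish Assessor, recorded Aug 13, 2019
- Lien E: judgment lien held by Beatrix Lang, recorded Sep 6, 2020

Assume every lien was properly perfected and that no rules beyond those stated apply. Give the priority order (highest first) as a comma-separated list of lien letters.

First, effective dates: C is treated as recorded Feb 3, 2019, the work-commencement date.
A, as a condominium assessment lien, has superpriority and ranks first.
Remaining liens by effective date: C (Feb 3, 2019), D (Aug 13, 2019), E (Sep 6, 2020), B (Oct 16, 2020).
E is senior to B before the subordination, so the two trade places.

A, C, D, B, E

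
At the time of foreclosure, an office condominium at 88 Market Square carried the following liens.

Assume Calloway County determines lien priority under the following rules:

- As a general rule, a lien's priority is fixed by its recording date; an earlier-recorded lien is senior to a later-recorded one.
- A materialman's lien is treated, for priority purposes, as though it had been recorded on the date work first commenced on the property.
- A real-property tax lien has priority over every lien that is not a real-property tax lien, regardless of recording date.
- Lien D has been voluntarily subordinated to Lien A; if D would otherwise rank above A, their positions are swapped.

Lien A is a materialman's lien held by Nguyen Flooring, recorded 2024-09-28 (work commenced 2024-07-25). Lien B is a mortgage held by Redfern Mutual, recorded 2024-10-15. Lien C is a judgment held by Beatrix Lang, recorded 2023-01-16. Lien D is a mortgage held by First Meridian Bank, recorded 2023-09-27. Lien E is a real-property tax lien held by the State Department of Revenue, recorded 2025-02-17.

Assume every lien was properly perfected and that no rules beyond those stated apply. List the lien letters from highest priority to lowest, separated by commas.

E, C, A, D, B

Effective dates: A is treated as recorded 2024-07-25, the work-commencement date.
E, as a real-property tax lien, has superpriority and ranks first.
Remaining liens by effective date: C (2023-01-16), D (2023-09-27), A (2024-07-25), B (2024-10-15).
D would otherwise be senior to A, so under the subordination agreement D and A exchange positions.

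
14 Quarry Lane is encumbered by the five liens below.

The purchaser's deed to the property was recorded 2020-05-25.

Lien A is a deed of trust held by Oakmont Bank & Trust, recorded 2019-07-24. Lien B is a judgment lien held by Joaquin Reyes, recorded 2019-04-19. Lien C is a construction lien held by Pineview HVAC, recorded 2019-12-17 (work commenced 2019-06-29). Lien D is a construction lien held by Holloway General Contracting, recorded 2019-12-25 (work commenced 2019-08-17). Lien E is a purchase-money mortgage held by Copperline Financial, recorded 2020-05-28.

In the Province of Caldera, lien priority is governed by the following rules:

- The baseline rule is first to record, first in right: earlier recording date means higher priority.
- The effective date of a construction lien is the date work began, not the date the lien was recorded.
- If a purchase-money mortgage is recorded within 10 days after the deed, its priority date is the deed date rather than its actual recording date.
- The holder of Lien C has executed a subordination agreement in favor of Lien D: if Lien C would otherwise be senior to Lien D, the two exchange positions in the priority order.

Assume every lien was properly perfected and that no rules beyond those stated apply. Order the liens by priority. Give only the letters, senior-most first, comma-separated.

B, D, A, C, E

First, effective dates: C is treated as recorded 2019-06-29, the work-commencement date; D relates back to 2019-08-17 (work commenced); E's effective date is the deed date, 2020-05-25.
Sorted by effective date: B (2019-04-19), C (2019-06-29), A (2019-07-24), D (2019-08-17), E (2020-05-25).
C is senior to D before the subordination, so the two trade places.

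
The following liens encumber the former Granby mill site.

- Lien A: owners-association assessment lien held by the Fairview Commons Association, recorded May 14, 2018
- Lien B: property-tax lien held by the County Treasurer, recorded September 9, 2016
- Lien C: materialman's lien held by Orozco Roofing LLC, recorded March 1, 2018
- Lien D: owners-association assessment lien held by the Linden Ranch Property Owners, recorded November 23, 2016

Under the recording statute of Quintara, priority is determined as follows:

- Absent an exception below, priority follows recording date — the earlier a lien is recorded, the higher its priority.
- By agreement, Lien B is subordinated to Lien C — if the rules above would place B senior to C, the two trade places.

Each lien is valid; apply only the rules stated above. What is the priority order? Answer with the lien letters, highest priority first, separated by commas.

By effective date: B (September 9, 2016), D (November 23, 2016), C (March 1, 2018), A (May 14, 2018).
Because B would otherwise rank above C, the subordination swaps them.

C, D, B, A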